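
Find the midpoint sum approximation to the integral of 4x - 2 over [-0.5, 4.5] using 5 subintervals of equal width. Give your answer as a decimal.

Δx = (4.5 − (-0.5))/5 = 1.
Midpoints: 0, 1, 2, 3, 4.
f(0) = -2, f(1) = 2, f(2) = 6, f(3) = 10, f(4) = 14.
Sum = Δx · [f(0) + f(1) + f(2) + f(3) + f(4)].
Sum = 30.

30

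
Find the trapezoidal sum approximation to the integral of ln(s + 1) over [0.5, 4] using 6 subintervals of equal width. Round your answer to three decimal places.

Δs = (4 − 0.5)/6 = 7/12.
f(0.5) ≈ 0.405, f(13/12) ≈ 0.734, f(5/3) ≈ 0.981, f(2.25) ≈ 1.179, f(17/6) ≈ 1.344, f(41/12) ≈ 1.485, f(4) ≈ 1.609.
T_6 = (Δs/2)·[f(s_0) + 2f(s_1) + ... + 2f(s_{5}) + f(s_6)].
Sum ≈ 3.926.

3.926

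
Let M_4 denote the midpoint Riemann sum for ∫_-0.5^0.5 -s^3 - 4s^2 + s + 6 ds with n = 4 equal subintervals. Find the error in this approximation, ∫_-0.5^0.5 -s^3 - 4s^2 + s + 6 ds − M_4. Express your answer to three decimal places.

Exact integral: ∫_-0.5^0.5 f(s) ds ≈ 5.66667.
M_4 = 5.6875.
Error ≈ 5.66667 − 5.6875 ≈ -0.021.

-0.021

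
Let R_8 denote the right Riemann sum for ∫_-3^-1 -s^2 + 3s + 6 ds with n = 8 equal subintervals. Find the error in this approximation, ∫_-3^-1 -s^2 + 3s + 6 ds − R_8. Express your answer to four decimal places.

-1.7292

Exact integral: ∫_-3^-1 f(s) ds ≈ -8.666667.
R_8 = -6.9375.
Error ≈ -8.666667 − (-6.9375) ≈ -1.7292.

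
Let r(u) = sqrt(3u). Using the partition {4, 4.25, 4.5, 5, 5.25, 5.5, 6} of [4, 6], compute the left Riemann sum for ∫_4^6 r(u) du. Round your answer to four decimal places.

7.5872

Subinterval widths: 0.25, 0.25, 0.5, 0.25, 0.25, 0.5.
Left endpoints: 4, 4.25, 4.5, 5, 5.25, 5.5.
r(4) ≈ 3.4641, r(4.25) ≈ 3.5707, r(4.5) ≈ 3.6742, r(5) ≈ 3.8730, r(5.25) ≈ 3.9686, r(5.5) ≈ 4.0620.
Sum = Σ Δu_i · r(u_i).
Sum ≈ 7.5872.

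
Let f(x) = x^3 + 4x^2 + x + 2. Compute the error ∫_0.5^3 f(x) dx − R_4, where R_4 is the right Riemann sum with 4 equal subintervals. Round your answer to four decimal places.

Exact integral: ∫_0.5^3 f(x) dx ≈ 65.442708.
R_4 ≈ 87.065430.
Error ≈ 65.442708 − 87.065430 ≈ -21.6227.

-21.6227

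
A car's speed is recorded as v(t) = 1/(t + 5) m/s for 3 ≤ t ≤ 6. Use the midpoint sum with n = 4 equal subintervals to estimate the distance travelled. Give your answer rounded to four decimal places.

0.3183

Δt = (6 − 3)/4 = 0.75.
Midpoints: 3.375, 4.125, 4.875, 5.625.
v(3.375) = 8/67, v(4.125) = 8/73, v(4.875) = 8/79, v(5.625) = 8/85.
Sum = Δt · [v(3.375) + v(4.125) + v(4.875) + v(5.625)].
Sum ≈ 0.3183.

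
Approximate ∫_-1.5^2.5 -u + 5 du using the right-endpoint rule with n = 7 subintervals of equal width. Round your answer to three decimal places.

Δu = (2.5 − (-1.5))/7 = 4/7.
Right endpoints: -13/14, -5/14, 3/14, 11/14, 19/14, 27/14, 2.5.
f(-13/14) = 83/14, f(-5/14) = 75/14, f(3/14) = 67/14, f(11/14) = 59/14, f(19/14) = 51/14, f(27/14) = 43/14, f(2.5) = 2.5.
Sum = Δu · [f(-13/14) + f(-5/14) + f(3/14) + ...].
Sum ≈ 16.857.

16.857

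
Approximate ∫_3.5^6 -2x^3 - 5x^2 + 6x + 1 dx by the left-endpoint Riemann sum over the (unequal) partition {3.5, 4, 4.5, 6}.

Subinterval widths: 0.5, 0.5, 1.5.
Left endpoints: 3.5, 4, 4.5.
f(3.5) = -125, f(4) = -183, f(4.5) = -255.5.
Sum = Σ Δx_i · f(x_i).
Sum = -537.25.

-537.25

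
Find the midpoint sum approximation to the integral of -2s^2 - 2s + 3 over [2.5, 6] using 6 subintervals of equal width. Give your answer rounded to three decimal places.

Δs = (6 − 2.5)/6 = 7/12.
Midpoints: 67/24, 3.375, 95/24, 109/24, 5.125, 137/24.
f(67/24) = -5233/288, f(3.375) = -26.53125, f(95/24) = -10441/288, f(109/24) = -13633/288, f(5.125) = -59.78125, f(137/24) = -21193/288.
Sum = Δs · [f(67/24) + f(3.375) + f(95/24) + ...].
Sum ≈ -152.635.

-152.635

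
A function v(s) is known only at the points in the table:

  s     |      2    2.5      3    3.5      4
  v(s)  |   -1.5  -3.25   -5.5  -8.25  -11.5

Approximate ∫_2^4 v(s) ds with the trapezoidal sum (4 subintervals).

Δs = 0.5.
T_4 = (0.5/2)·[(-1.5) + 2·(-3.25) + 2·(-5.5) + 2·(-8.25) + (-11.5)] = -11.75.

-11.75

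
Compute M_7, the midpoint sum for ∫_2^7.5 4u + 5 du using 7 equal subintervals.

Δu = (7.5 − 2)/7 = 11/14.
Midpoints: 67/28, 89/28, 111/28, 4.75, 155/28, 177/28, 199/28.
f(67/28) = 102/7, f(89/28) = 124/7, f(111/28) = 146/7, f(4.75) = 24, f(155/28) = 190/7, f(177/28) = 212/7, f(199/28) = 234/7.
Sum = Δu · [f(67/28) + f(89/28) + f(111/28) + ...].
Sum = 132.

132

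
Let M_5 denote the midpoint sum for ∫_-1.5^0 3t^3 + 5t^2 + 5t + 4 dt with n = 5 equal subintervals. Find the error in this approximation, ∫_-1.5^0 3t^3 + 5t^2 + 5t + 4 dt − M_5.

-0.0196875

Exact integral: ∫_-1.5^0 f(t) dt = 2.203125.
M_5 = 2.2228125.
Error = 2.203125 − 2.2228125 = -0.0196875.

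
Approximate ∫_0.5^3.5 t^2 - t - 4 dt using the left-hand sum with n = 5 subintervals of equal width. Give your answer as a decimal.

Δt = (3.5 − 0.5)/5 = 0.6.
Left endpoints: 0.5, 1.1, 1.7, 2.3, 2.9.
f(0.5) = -4.25, f(1.1) = -3.89, f(1.7) = -2.81, f(2.3) = -1.01, f(2.9) = 1.51.
Sum = Δt · [f(0.5) + f(1.1) + f(1.7) + f(2.3) + f(2.9)].
Sum = -6.27.

-6.27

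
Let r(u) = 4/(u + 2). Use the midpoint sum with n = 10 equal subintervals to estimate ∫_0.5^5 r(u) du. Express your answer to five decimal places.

4.11380

Δu = (5 − 0.5)/10 = 0.45.
Midpoints: 0.725, 1.175, 1.625, 2.075, 2.525, 2.975, 3.425, 3.875, 4.325, 4.775.
r(0.725) = 160/109, r(1.175) = 160/127, r(1.625) = 32/29, r(2.075) = 160/163, r(2.525) = 160/181, r(2.975) = 160/199, r(3.425) = 160/217, r(3.875) = 32/47, r(4.325) = 160/253, r(4.775) = 160/271.
Sum = Δu · [r(0.725) + r(1.175) + r(1.625) + ...].
Sum ≈ 4.11380.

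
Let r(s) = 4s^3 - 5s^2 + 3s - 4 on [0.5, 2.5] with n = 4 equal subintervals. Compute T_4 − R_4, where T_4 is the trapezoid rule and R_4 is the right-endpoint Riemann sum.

-9.5

T_4 = 15.25.
R_4 = 24.75.
T_4 − R_4 = -9.5.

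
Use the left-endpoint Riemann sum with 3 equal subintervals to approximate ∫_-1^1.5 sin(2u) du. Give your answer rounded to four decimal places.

Δu = (1.5 − (-1))/3 = 5/6.
Left endpoints: -1, -1/6, 2/3.
f(-1) ≈ -0.9093, f(-1/6) ≈ -0.3272, f(2/3) ≈ 0.9719.
Sum = Δu · [f(-1) + f(-1/6) + f(2/3)].
Sum ≈ -0.2205.

-0.2205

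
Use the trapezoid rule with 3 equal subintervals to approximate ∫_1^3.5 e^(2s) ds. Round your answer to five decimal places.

665.21637

Δs = (3.5 − 1)/3 = 5/6.
f(1) ≈ 7.38906, f(11/6) ≈ 39.12128, f(8/3) ≈ 207.12725, f(3.5) ≈ 1096.63316.
T_3 = (Δs/2)·[f(s_0) + 2f(s_1) + 2f(s_2) + f(s_3)].
Sum ≈ 665.21637.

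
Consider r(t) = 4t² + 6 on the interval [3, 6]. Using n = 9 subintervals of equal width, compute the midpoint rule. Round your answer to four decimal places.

269.8889

Δt = (6 − 3)/9 = 1/3.
Midpoints: 19/6, 3.5, 23/6, 25/6, 4.5, 29/6, 31/6, 5.5, 35/6.
r(19/6) = 415/9, r(3.5) = 55, r(23/6) = 583/9, r(25/6) = 679/9, r(4.5) = 87, r(29/6) = 895/9, r(31/6) = 1015/9, r(5.5) = 127, r(35/6) = 1279/9.
Sum = Δt · [r(19/6) + r(3.5) + r(23/6) + ...].
Sum ≈ 269.8889.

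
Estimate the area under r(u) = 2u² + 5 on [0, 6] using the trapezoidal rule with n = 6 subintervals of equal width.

176

Δu = (6 − 0)/6 = 1.
r(0) = 5, r(1) = 7, r(2) = 13, r(3) = 23, r(4) = 37, r(5) = 55, r(6) = 77.
T_6 = (Δu/2)·[r(u_0) + 2r(u_1) + ... + 2r(u_{5}) + r(u_6)].
Sum = 176.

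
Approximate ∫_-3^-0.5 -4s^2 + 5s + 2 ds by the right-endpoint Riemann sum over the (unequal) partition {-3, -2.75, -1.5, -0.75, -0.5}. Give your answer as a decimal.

Subinterval widths: 0.25, 1.25, 0.75, 0.25.
Right endpoints: -2.75, -1.5, -0.75, -0.5.
f(-2.75) = -42, f(-1.5) = -14.5, f(-0.75) = -4, f(-0.5) = -1.5.
Sum = Σ Δs_i · f(s_i).
Sum = -32.

-32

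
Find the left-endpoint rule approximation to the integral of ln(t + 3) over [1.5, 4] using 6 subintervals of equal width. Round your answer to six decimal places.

4.259827

Δt = (4 − 1.5)/6 = 5/12.
Left endpoints: 1.5, 23/12, 7/3, 2.75, 19/6, 43/12.
f(1.5) ≈ 1.504077, f(23/12) ≈ 1.592631, f(7/3) ≈ 1.673976, f(2.75) ≈ 1.749200, f(19/6) ≈ 1.819158, f(43/12) ≈ 1.884541.
Sum = Δt · [f(1.5) + f(23/12) + f(7/3) + ...].
Sum ≈ 4.259827.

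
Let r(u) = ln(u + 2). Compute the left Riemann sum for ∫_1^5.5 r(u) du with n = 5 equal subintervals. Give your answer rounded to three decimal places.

Δu = (5.5 − 1)/5 = 0.9.
Left endpoints: 1, 1.9, 2.8, 3.7, 4.6.
r(1) ≈ 1.099, r(1.9) ≈ 1.361, r(2.8) ≈ 1.569, r(3.7) ≈ 1.740, r(4.6) ≈ 1.887.
Sum = Δu · [r(1) + r(1.9) + r(2.8) + r(3.7) + r(4.6)].
Sum ≈ 6.890.

6.890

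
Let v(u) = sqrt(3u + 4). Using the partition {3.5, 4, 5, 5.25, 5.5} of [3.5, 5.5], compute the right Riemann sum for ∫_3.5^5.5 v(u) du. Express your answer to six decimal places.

Subinterval widths: 0.5, 1, 0.25, 0.25.
Right endpoints: 4, 5, 5.25, 5.5.
v(4) ≈ 4.000000, v(5) ≈ 4.358899, v(5.25) ≈ 4.444097, v(5.5) ≈ 4.527693.
Sum = Σ Δu_i · v(u_i).
Sum ≈ 8.601846.

8.601846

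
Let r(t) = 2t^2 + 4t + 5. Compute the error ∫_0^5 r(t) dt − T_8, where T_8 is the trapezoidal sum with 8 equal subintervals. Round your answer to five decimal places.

-0.65104

Exact integral: ∫_0^5 r(t) dt ≈ 158.3333333.
T_8 = 158.984375.
Error ≈ 158.3333333 − 158.984375 ≈ -0.65104.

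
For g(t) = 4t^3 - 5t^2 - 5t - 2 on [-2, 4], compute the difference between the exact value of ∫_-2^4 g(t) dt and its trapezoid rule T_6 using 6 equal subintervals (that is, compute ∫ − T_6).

-7

Exact integral: ∫_-2^4 g(t) dt = 78.
T_6 = 85.
Error = 78 − 85 = -7.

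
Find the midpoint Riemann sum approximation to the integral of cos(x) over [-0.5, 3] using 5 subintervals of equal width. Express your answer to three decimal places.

0.633

Δx = (3 − (-0.5))/5 = 0.7.
Midpoints: -0.15, 0.55, 1.25, 1.95, 2.65.
f(-0.15) ≈ 0.989, f(0.55) ≈ 0.853, f(1.25) ≈ 0.315, f(1.95) ≈ -0.370, f(2.65) ≈ -0.882.
Sum = Δx · [f(-0.15) + f(0.55) + f(1.25) + f(1.95) + f(2.65)].
Sum ≈ 0.633.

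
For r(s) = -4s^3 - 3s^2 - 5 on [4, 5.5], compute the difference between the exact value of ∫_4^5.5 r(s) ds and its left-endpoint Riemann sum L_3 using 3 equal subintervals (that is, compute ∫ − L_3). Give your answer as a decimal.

-109.3125

Exact integral: ∫_4^5.5 r(s) ds = -768.9375.
L_3 = -659.625.
Error = -768.9375 − (-659.625) = -109.3125.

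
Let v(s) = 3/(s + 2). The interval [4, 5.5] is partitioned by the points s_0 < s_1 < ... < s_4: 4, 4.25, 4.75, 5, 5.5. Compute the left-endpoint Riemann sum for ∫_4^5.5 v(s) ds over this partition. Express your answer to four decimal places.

0.6904

Subinterval widths: 0.25, 0.5, 0.25, 0.5.
Left endpoints: 4, 4.25, 4.75, 5.
v(4) = 0.5, v(4.25) = 0.48, v(4.75) = 4/9, v(5) = 3/7.
Sum = Σ Δs_i · v(s_i).
Sum ≈ 0.6904.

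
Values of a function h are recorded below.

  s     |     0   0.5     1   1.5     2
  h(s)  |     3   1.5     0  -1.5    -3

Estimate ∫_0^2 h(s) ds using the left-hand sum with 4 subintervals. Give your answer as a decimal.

Δs = 0.5.
Sum = 0.5·[3 + 1.5 + 0 + (-1.5)] = 1.5.

1.5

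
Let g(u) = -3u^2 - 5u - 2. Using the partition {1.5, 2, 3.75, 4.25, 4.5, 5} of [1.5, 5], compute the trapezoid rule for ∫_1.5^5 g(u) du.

Subinterval widths: 0.5, 1.75, 0.5, 0.25, 0.5.
g(1.5) = -16.25, g(2) = -24, g(3.75) = -62.9375, g(4.25) = -77.4375, g(4.5) = -85.25, g(5) = -102.
On each subinterval the trapezoid contributes (Δu_i/2)·[g(u_{i-1}) + g(u_i)].
Sum = -188.375.

-188.375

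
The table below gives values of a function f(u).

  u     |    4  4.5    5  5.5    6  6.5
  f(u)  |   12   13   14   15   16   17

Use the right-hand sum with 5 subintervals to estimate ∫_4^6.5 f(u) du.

Δu = 0.5.
Sum = 0.5·[13 + 14 + 15 + 16 + 17] = 37.5.

37.5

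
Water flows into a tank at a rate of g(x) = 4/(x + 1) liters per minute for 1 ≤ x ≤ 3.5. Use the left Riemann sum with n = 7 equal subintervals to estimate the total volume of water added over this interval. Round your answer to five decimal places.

3.45063

Δx = (3.5 − 1)/7 = 5/14.
Left endpoints: 1, 19/14, 12/7, 29/14, 17/7, 39/14, 22/7.
g(1) = 2, g(19/14) = 56/33, g(12/7) = 28/19, g(29/14) = 56/43, g(17/7) = 7/6, g(39/14) = 56/53, g(22/7) = 28/29.
Sum = Δx · [g(1) + g(19/14) + g(12/7) + ...].
Sum ≈ 3.45063.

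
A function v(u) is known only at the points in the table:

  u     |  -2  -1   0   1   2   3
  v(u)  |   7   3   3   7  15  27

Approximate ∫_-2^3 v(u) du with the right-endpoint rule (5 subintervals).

Δu = 1.
Sum = 1·[3 + 3 + 7 + 15 + 27] = 55.

55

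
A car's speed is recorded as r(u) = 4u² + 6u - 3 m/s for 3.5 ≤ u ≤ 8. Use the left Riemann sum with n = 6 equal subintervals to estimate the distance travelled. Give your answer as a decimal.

Δu = (8 − 3.5)/6 = 0.75.
Left endpoints: 3.5, 4.25, 5, 5.75, 6.5, 7.25.
r(3.5) = 67, r(4.25) = 94.75, r(5) = 127, r(5.75) = 163.75, r(6.5) = 205, r(7.25) = 250.75.
Sum = Δu · [r(3.5) + r(4.25) + r(5) + ...].
Sum = 681.1875.

681.1875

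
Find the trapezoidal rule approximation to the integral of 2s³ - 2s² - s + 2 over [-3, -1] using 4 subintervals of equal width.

-50.5

Δs = (-1 − (-3))/4 = 0.5.
f(-3) = -67, f(-2.5) = -39.25, f(-2) = -20, f(-1.5) = -7.75, f(-1) = -1.
T_4 = (Δs/2)·[f(s_0) + 2f(s_1) + 2f(s_2) + 2f(s_3) + f(s_4)].
Sum = -50.5.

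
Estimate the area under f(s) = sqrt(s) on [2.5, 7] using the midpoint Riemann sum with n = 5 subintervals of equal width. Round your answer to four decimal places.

Δs = (7 − 2.5)/5 = 0.9.
Midpoints: 2.95, 3.85, 4.75, 5.65, 6.55.
f(2.95) ≈ 1.7176, f(3.85) ≈ 1.9621, f(4.75) ≈ 2.1794, f(5.65) ≈ 2.3770, f(6.55) ≈ 2.5593.
Sum = Δs · [f(2.95) + f(3.85) + f(4.75) + f(5.65) + f(6.55)].
Sum ≈ 9.7159.

9.7159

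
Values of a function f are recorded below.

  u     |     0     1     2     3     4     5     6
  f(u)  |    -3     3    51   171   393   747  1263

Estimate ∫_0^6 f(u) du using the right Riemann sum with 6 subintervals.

Δu = 1.
Sum = 1·[3 + 51 + 171 + 393 + 747 + 1263] = 2628.

2628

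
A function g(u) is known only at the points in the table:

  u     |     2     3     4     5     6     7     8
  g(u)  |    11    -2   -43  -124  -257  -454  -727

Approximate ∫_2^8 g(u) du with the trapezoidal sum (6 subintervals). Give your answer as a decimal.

-1238

Δu = 1.
T_6 = (1/2)·[11 + 2·(-2) + 2·(-43) + 2·(-124) + 2·(-257) + 2·(-454) + (-727)] = -1238.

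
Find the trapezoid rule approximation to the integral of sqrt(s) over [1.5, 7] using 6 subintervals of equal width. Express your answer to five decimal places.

11.10686

Δs = (7 − 1.5)/6 = 11/12.
f(1.5) ≈ 1.22474, f(29/12) ≈ 1.55456, f(10/3) ≈ 1.82574, f(4.25) ≈ 2.06155, f(31/6) ≈ 2.27303, f(73/12) ≈ 2.46644, f(7) ≈ 2.64575.
T_6 = (Δs/2)·[f(s_0) + 2f(s_1) + ... + 2f(s_{5}) + f(s_6)].
Sum ≈ 11.10686.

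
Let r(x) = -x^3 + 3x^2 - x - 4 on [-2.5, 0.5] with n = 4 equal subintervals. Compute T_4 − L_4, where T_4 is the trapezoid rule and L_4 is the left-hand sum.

T_4 = 18.1875.
L_4 = 31.96875.
T_4 − L_4 = -13.78125.

-13.78125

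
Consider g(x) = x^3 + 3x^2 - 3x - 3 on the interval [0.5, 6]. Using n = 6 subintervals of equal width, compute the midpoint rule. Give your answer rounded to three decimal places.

Δx = (6 − 0.5)/6 = 11/12.
Midpoints: 23/24, 1.875, 67/24, 89/24, 4.625, 133/24.
g(23/24) = -30961/13824, g(1.875) = 4359/512, g(67/24) = 466723/13824, g(89/24) = 1080017/13824, g(4.625) = 74869/512, g(133/24) = 3354949/13824.
Sum = Δx · [g(23/24) + g(1.875) + g(67/24) + ...].
Sum ≈ 464.824.

464.824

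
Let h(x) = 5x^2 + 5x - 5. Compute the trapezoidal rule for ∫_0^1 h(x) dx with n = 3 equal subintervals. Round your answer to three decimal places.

-0.741

Δx = (1 − 0)/3 = 1/3.
h(0) = -5, h(1/3) = -25/9, h(2/3) = 5/9, h(1) = 5.
T_3 = (Δx/2)·[h(x_0) + 2h(x_1) + 2h(x_2) + h(x_3)].
Sum ≈ -0.741.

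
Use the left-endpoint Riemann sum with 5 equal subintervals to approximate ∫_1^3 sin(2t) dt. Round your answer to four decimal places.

Δt = (3 − 1)/5 = 0.4.
Left endpoints: 1, 1.4, 1.8, 2.2, 2.6.
f(1) ≈ 0.9093, f(1.4) ≈ 0.3350, f(1.8) ≈ -0.4425, f(2.2) ≈ -0.9516, f(2.6) ≈ -0.8835.
Sum = Δt · [f(1) + f(1.4) + f(1.8) + f(2.2) + f(2.6)].
Sum ≈ -0.4133.

-0.4133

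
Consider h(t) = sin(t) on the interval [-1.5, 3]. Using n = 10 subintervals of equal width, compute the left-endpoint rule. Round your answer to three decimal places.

Δt = (3 − (-1.5))/10 = 0.45.
Left endpoints: -1.5, -1.05, -0.6, -0.15, 0.3, 0.75, 1.2, 1.65, 2.1, 2.55.
h(-1.5) ≈ -0.997, h(-1.05) ≈ -0.867, h(-0.6) ≈ -0.565, h(-0.15) ≈ -0.149, h(0.3) ≈ 0.296, h(0.75) ≈ 0.682, h(1.2) ≈ 0.932, h(1.65) ≈ 0.997, h(2.1) ≈ 0.863, h(2.55) ≈ 0.558.
Sum = Δt · [h(-1.5) + h(-1.05) + h(-0.6) + ...].
Sum ≈ 0.787.

0.787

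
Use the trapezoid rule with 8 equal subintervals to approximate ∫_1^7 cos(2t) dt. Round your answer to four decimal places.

0.0327

Δt = (7 − 1)/8 = 0.75.
f(1) ≈ -0.4161, f(1.75) ≈ -0.9365, f(2.5) ≈ 0.2837, f(3.25) ≈ 0.9766, f(4) ≈ -0.1455, f(4.75) ≈ -0.9972, f(5.5) ≈ 0.0044, f(6.25) ≈ 0.9978, f(7) ≈ 0.1367.
T_8 = (Δt/2)·[f(t_0) + 2f(t_1) + ... + 2f(t_{7}) + f(t_8)].
Sum ≈ 0.0327.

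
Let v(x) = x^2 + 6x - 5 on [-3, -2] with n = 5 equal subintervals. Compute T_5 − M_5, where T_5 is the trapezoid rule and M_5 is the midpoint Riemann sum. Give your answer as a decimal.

0.01

T_5 = -13.66.
M_5 = -13.67.
T_5 − M_5 = 0.01.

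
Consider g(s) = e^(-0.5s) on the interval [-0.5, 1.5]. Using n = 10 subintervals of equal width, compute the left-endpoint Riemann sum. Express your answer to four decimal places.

Δs = (1.5 − (-0.5))/10 = 0.2.
Left endpoints: -0.5, -0.3, -0.1, 0.1, 0.3, 0.5, 0.7, 0.9, 1.1, 1.3.
g(-0.5) ≈ 1.2840, g(-0.3) ≈ 1.1618, g(-0.1) ≈ 1.0513, g(0.1) ≈ 0.9512, g(0.3) ≈ 0.8607, g(0.5) ≈ 0.7788, g(0.7) ≈ 0.7047, g(0.9) ≈ 0.6376, g(1.1) ≈ 0.5769, g(1.3) ≈ 0.5220.
Sum = Δs · [g(-0.5) + g(-0.3) + g(-0.1) + ...].
Sum ≈ 1.7058.

1.7058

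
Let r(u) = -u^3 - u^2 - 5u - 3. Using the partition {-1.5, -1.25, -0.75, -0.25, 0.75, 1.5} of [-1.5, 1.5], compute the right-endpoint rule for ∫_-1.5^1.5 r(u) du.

-19.51171875

Subinterval widths: 0.25, 0.5, 0.5, 1, 0.75.
Right endpoints: -1.25, -0.75, -0.25, 0.75, 1.5.
r(-1.25) = 3.640625, r(-0.75) = 0.609375, r(-0.25) = -1.796875, r(0.75) = -7.734375, r(1.5) = -16.125.
Sum = Σ Δu_i · r(u_i).
Sum = -19.51171875.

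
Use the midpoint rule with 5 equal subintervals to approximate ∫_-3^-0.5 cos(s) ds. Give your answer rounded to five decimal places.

Δs = (-0.5 − (-3))/5 = 0.5.
Midpoints: -2.75, -2.25, -1.75, -1.25, -0.75.
f(-2.75) ≈ -0.92430, f(-2.25) ≈ -0.62817, f(-1.75) ≈ -0.17825, f(-1.25) ≈ 0.31532, f(-0.75) ≈ 0.73169.
Sum = Δs · [f(-2.75) + f(-2.25) + f(-1.75) + f(-1.25) + f(-0.75)].
Sum ≈ -0.34186.

-0.34186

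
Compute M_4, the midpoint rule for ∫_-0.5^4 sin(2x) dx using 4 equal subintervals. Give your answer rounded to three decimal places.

Δx = (4 − (-0.5))/4 = 1.125.
Midpoints: 0.0625, 1.1875, 2.3125, 3.4375.
f(0.0625) ≈ 0.125, f(1.1875) ≈ 0.694, f(2.3125) ≈ -0.996, f(3.4375) ≈ 0.558.
Sum = Δx · [f(0.0625) + f(1.1875) + f(2.3125) + f(3.4375)].
Sum ≈ 0.428.

0.428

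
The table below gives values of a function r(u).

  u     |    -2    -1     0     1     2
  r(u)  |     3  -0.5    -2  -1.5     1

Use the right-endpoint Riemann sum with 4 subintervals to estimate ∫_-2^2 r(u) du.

-3

Δu = 1.
Sum = 1·[(-0.5) + (-2) + (-1.5) + 1] = -3.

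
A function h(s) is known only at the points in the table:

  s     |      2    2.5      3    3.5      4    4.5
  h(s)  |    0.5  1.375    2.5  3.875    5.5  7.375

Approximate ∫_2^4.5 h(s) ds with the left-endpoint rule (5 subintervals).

6.875

Δs = 0.5.
Sum = 0.5·[0.5 + 1.375 + 2.5 + 3.875 + 5.5] = 6.875.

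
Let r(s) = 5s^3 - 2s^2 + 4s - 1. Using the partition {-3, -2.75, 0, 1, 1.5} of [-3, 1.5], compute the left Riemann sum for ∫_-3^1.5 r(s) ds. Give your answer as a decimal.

-400.05078125

Subinterval widths: 0.25, 2.75, 1, 0.5.
Left endpoints: -3, -2.75, 0, 1.
r(-3) = -166, r(-2.75) = -131.109375, r(0) = -1, r(1) = 6.
Sum = Σ Δs_i · r(s_i).
Sum = -400.05078125.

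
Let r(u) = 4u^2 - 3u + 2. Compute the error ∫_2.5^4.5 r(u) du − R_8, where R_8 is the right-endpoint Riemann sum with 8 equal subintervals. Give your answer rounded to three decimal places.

Exact integral: ∫_2.5^4.5 r(u) du ≈ 83.66667.
R_8 = 90.
Error ≈ 83.66667 − 90 ≈ -6.333.

-6.333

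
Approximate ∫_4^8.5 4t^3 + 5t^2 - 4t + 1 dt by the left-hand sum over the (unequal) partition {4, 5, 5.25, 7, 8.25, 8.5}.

4317.6875

Subinterval widths: 1, 0.25, 1.75, 1.25, 0.25.
Left endpoints: 4, 5, 5.25, 7, 8.25.
f(4) = 321, f(5) = 606, f(5.25) = 696.625, f(7) = 1590, f(8.25) = 2554.375.
Sum = Σ Δt_i · f(t_i).
Sum = 4317.6875.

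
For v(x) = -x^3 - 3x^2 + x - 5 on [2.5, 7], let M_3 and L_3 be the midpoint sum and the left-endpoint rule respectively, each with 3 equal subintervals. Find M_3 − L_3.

-294.6796875

M_3 = -904.4296875.
L_3 = -609.75.
M_3 − L_3 = -294.6796875.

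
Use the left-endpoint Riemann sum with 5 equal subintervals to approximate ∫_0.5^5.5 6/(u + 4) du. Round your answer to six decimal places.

4.853202

Δu = (5.5 − 0.5)/5 = 1.
Left endpoints: 0.5, 1.5, 2.5, 3.5, 4.5.
f(0.5) = 4/3, f(1.5) = 12/11, f(2.5) = 12/13, f(3.5) = 0.8, f(4.5) = 12/17.
Sum = Δu · [f(0.5) + f(1.5) + f(2.5) + f(3.5) + f(4.5)].
Sum ≈ 4.853202.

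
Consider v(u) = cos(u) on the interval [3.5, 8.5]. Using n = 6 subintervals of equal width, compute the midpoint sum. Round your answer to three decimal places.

Δu = (8.5 − 3.5)/6 = 5/6.
Midpoints: 47/12, 4.75, 67/12, 77/12, 7.25, 97/12.
v(47/12) ≈ -0.714, v(4.75) ≈ 0.038, v(67/12) ≈ 0.765, v(77/12) ≈ 0.991, v(7.25) ≈ 0.568, v(97/12) ≈ -0.227.
Sum = Δu · [v(47/12) + v(4.75) + v(67/12) + ...].
Sum ≈ 1.183.

1.183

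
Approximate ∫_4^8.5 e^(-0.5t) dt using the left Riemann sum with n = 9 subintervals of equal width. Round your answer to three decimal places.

0.274

Δt = (8.5 − 4)/9 = 0.5.
Left endpoints: 4, 4.5, 5, 5.5, 6, 6.5, 7, 7.5, 8.
f(4) ≈ 0.135, f(4.5) ≈ 0.105, f(5) ≈ 0.082, f(5.5) ≈ 0.064, f(6) ≈ 0.050, f(6.5) ≈ 0.039, f(7) ≈ 0.030, f(7.5) ≈ 0.024, f(8) ≈ 0.018.
Sum = Δt · [f(4) + f(4.5) + f(5) + ...].
Sum ≈ 0.274.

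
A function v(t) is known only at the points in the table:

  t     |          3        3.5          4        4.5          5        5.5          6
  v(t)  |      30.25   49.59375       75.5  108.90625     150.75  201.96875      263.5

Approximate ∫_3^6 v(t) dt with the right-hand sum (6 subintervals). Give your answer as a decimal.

Δt = 0.5.
Sum = 0.5·[49.59375 + 75.5 + 108.90625 + 150.75 + 201.96875 + 263.5] = 425.109375.

425.109375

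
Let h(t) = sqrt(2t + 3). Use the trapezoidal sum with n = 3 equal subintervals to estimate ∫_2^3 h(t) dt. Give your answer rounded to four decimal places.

2.8262

Δt = (3 − 2)/3 = 1/3.
h(2) ≈ 2.6458, h(7/3) ≈ 2.7689, h(8/3) ≈ 2.8868, h(3) ≈ 3.0000.
T_3 = (Δt/2)·[h(t_0) + 2h(t_1) + 2h(t_2) + h(t_3)].
Sum ≈ 2.8262.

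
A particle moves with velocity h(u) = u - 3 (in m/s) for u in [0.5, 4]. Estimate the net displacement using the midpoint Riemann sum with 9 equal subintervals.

-2.625

Δu = (4 − 0.5)/9 = 7/18.
Midpoints: 25/36, 13/12, 53/36, 67/36, 2.25, 95/36, 109/36, 41/12, 137/36.
h(25/36) = -83/36, h(13/12) = -23/12, h(53/36) = -55/36, h(67/36) = -41/36, h(2.25) = -0.75, h(95/36) = -13/36, h(109/36) = 1/36, h(41/12) = 5/12, h(137/36) = 29/36.
Sum = Δu · [h(25/36) + h(13/12) + h(53/36) + ...].
Sum = -2.625.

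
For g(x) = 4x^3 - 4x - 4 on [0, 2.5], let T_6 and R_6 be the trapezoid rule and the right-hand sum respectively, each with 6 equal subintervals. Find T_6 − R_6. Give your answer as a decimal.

-10.9375

T_6 ≈ 17.64756944.
R_6 ≈ 28.58506944.
T_6 − R_6 = -10.9375.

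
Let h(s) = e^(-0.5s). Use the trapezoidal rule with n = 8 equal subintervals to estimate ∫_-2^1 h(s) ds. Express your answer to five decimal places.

Δs = (1 − (-2))/8 = 0.375.
h(-2) ≈ 2.71828, h(-1.625) ≈ 2.25353, h(-1.25) ≈ 1.86825, h(-0.875) ≈ 1.54883, h(-0.5) ≈ 1.28403, h(-0.125) ≈ 1.06449, h(0.25) ≈ 0.88250, h(0.625) ≈ 0.73162, h(1) ≈ 0.60653.
T_8 = (Δs/2)·[h(s_0) + 2h(s_1) + ... + 2h(s_{7}) + h(s_8)].
Sum ≈ 4.23587.

4.23587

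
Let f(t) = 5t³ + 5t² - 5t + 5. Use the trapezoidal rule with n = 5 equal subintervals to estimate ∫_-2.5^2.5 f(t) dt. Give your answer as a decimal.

Δt = (2.5 − (-2.5))/5 = 1.
f(-2.5) = -29.375, f(-1.5) = 6.875, f(-0.5) = 8.125, f(0.5) = 4.375, f(1.5) = 25.625, f(2.5) = 101.875.
T_5 = (Δt/2)·[f(t_0) + 2f(t_1) + ... + 2f(t_{4}) + f(t_5)].
Sum = 81.25.

81.25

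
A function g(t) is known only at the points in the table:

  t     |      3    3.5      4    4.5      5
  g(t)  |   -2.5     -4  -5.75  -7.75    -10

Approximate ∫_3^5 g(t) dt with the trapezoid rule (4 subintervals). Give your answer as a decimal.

-11.875

Δt = 0.5.
T_4 = (0.5/2)·[(-2.5) + 2·(-4) + 2·(-5.75) + 2·(-7.75) + (-10)] = -11.875.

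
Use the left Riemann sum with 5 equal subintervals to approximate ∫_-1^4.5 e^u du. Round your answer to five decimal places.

Δu = (4.5 − (-1))/5 = 1.1.
Left endpoints: -1, 0.1, 1.2, 2.3, 3.4.
f(-1) ≈ 0.36788, f(0.1) ≈ 1.10517, f(1.2) ≈ 3.32012, f(2.3) ≈ 9.97418, f(3.4) ≈ 29.96410.
Sum = Δu · [f(-1) + f(0.1) + f(1.2) + f(2.3) + f(3.4)].
Sum ≈ 49.20459.

49.20459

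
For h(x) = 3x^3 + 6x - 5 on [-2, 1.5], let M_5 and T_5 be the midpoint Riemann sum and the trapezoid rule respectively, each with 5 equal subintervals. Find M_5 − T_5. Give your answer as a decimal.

0.9646875

M_5 = -30.6315625.
T_5 = -31.59625.
M_5 − T_5 = 0.9646875.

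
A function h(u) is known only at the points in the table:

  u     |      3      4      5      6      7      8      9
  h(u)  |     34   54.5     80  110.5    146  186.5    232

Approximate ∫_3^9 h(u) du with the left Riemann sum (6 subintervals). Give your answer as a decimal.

611.5

Δu = 1.
Sum = 1·[34 + 54.5 + 80 + 110.5 + 146 + 186.5] = 611.5.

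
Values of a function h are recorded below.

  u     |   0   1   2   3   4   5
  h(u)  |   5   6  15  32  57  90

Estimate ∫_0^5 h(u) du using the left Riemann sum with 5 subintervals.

115

Δu = 1.
Sum = 1·[5 + 6 + 15 + 32 + 57] = 115.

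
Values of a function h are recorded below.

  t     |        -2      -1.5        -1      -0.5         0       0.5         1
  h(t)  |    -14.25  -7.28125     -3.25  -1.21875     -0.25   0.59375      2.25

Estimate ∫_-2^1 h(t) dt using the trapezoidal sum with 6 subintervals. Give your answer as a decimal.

-8.703125

Δt = 0.5.
T_6 = (0.5/2)·[(-14.25) + 2·(-7.28125) + 2·(-3.25) + 2·(-1.21875) + 2·(-0.25) + 2·0.59375 + 2.25] = -8.703125.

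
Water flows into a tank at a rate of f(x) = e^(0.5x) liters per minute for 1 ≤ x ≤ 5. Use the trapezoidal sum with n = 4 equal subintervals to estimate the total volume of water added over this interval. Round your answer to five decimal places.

Δx = (5 − 1)/4 = 1.
f(1) ≈ 1.64872, f(2) ≈ 2.71828, f(3) ≈ 4.48169, f(4) ≈ 7.38906, f(5) ≈ 12.18249.
T_4 = (Δx/2)·[f(x_0) + 2f(x_1) + 2f(x_2) + 2f(x_3) + f(x_4)].
Sum ≈ 21.50463.

21.50463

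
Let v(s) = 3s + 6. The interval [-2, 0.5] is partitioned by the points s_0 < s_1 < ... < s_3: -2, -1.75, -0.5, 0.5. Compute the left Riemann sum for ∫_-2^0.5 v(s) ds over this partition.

Subinterval widths: 0.25, 1.25, 1.
Left endpoints: -2, -1.75, -0.5.
v(-2) = 0, v(-1.75) = 0.75, v(-0.5) = 4.5.
Sum = Σ Δs_i · v(s_i).
Sum = 5.4375.

5.4375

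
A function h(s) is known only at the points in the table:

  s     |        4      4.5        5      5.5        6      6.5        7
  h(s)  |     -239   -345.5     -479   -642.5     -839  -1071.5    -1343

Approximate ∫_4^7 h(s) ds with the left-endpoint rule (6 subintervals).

-1808.25

Δs = 0.5.
Sum = 0.5·[(-239) + (-345.5) + (-479) + (-642.5) + (-839) + (-1071.5)] = -1808.25.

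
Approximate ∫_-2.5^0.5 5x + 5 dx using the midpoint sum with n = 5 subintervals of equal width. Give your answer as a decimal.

0

Δx = (0.5 − (-2.5))/5 = 0.6.
Midpoints: -2.2, -1.6, -1, -0.4, 0.2.
f(-2.2) = -6, f(-1.6) = -3, f(-1) = 0, f(-0.4) = 3, f(0.2) = 6.
Sum = Δx · [f(-2.2) + f(-1.6) + f(-1) + f(-0.4) + f(0.2)].
Sum = 0.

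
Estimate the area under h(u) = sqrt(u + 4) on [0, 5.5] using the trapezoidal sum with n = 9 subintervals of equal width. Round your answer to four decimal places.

Δu = (5.5 − 0)/9 = 11/18.
h(0) ≈ 2.0000, h(11/18) ≈ 2.1473, h(11/9) ≈ 2.2852, h(11/6) ≈ 2.4152, h(22/9) ≈ 2.5386, h(55/18) ≈ 2.6562, h(11/3) ≈ 2.7689, h(77/18) ≈ 2.8771, h(44/9) ≈ 2.9814, h(5.5) ≈ 3.0822.
T_9 = (Δu/2)·[h(u_0) + 2h(u_1) + ... + 2h(u_{8}) + h(u_9)].
Sum ≈ 14.1846.

14.1846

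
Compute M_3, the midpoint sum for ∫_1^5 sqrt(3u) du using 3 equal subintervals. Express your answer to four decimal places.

11.7888

Δu = (5 − 1)/3 = 4/3.
Midpoints: 5/3, 3, 13/3.
f(5/3) ≈ 2.2361, f(3) ≈ 3.0000, f(13/3) ≈ 3.6056.
Sum = Δu · [f(5/3) + f(3) + f(13/3)].
Sum ≈ 11.7888.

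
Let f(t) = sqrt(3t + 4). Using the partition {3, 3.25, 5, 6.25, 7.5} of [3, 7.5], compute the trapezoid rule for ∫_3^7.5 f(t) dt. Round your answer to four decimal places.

Subinterval widths: 0.25, 1.75, 1.25, 1.25.
f(3) ≈ 3.6056, f(3.25) ≈ 3.7081, f(5) ≈ 4.3589, f(6.25) ≈ 4.7697, f(7.5) ≈ 5.1478.
On each subinterval the trapezoid contributes (Δt_i/2)·[f(t_{i-1}) + f(t_i)].
Sum ≈ 19.8766.

19.8766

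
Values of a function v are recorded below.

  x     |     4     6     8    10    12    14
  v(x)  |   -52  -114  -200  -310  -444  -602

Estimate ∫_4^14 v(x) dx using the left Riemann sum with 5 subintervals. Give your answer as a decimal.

Δx = 2.
Sum = 2·[(-52) + (-114) + (-200) + (-310) + (-444)] = -2240.

-2240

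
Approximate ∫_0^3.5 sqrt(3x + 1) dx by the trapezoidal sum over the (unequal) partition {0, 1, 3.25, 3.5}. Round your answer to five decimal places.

8.27229

Subinterval widths: 1, 2.25, 0.25.
f(0) ≈ 1.00000, f(1) ≈ 2.00000, f(3.25) ≈ 3.27872, f(3.5) ≈ 3.39116.
On each subinterval the trapezoid contributes (Δx_i/2)·[f(x_{i-1}) + f(x_i)].
Sum ≈ 8.27229.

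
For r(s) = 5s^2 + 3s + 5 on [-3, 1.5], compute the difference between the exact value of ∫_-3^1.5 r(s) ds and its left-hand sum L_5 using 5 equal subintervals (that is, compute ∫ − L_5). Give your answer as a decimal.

-12.15

Exact integral: ∫_-3^1.5 r(s) ds = 63.
L_5 = 75.15.
Error = 63 − 75.15 = -12.15.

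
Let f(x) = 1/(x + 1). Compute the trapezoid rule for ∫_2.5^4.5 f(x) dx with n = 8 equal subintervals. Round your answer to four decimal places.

0.4522

Δx = (4.5 − 2.5)/8 = 0.25.
f(2.5) = 2/7, f(2.75) = 4/15, f(3) = 0.25, f(3.25) = 4/17, f(3.5) = 2/9, f(3.75) = 4/19, f(4) = 0.2, f(4.25) = 4/21, f(4.5) = 2/11.
T_8 = (Δx/2)·[f(x_0) + 2f(x_1) + ... + 2f(x_{7}) + f(x_8)].
Sum ≈ 0.4522.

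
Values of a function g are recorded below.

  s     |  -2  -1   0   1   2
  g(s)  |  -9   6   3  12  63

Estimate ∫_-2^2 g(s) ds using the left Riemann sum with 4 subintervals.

12

Δs = 1.
Sum = 1·[(-9) + 6 + 3 + 12] = 12.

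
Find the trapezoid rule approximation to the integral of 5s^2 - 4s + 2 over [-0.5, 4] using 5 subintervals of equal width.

87.4125

Δs = (4 − (-0.5))/5 = 0.9.
f(-0.5) = 5.25, f(0.4) = 1.2, f(1.3) = 5.25, f(2.2) = 17.4, f(3.1) = 37.65, f(4) = 66.
T_5 = (Δs/2)·[f(s_0) + 2f(s_1) + ... + 2f(s_{4}) + f(s_5)].
Sum = 87.4125.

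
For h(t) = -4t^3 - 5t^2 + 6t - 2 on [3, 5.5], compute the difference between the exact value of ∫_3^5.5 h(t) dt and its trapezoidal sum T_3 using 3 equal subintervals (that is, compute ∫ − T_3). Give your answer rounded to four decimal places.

Exact integral: ∫_3^5.5 h(t) dt ≈ -1007.604167.
T_3 ≈ -1023.807870.
Error ≈ -1007.604167 − (-1023.807870) ≈ 16.2037.

16.2037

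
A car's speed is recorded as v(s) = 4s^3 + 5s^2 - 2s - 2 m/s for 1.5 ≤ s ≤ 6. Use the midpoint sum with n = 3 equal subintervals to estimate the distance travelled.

1560.375

Δs = (6 − 1.5)/3 = 1.5.
Midpoints: 2.25, 3.75, 5.25.
v(2.25) = 64.375, v(3.75) = 271.75, v(5.25) = 704.125.
Sum = Δs · [v(2.25) + v(3.75) + v(5.25)].
Sum = 1560.375.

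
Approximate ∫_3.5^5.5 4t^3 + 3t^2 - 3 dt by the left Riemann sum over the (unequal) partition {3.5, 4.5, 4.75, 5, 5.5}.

720.15625

Subinterval widths: 1, 0.25, 0.25, 0.5.
Left endpoints: 3.5, 4.5, 4.75, 5.
f(3.5) = 205.25, f(4.5) = 422.25, f(4.75) = 493.375, f(5) = 572.
Sum = Σ Δt_i · f(t_i).
Sum = 720.15625.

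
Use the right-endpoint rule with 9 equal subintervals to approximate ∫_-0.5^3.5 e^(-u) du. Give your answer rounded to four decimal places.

Δu = (3.5 − (-0.5))/9 = 4/9.
Right endpoints: -1/18, 7/18, 5/6, 23/18, 31/18, 13/6, 47/18, 55/18, 3.5.
f(-1/18) ≈ 1.0571, f(7/18) ≈ 0.6778, f(5/6) ≈ 0.4346, f(23/18) ≈ 0.2787, f(31/18) ≈ 0.1787, f(13/6) ≈ 0.1146, f(47/18) ≈ 0.0735, f(55/18) ≈ 0.0471, f(3.5) ≈ 0.0302.
Sum = Δu · [f(-1/18) + f(7/18) + f(5/6) + ...].
Sum ≈ 1.2854.

1.2854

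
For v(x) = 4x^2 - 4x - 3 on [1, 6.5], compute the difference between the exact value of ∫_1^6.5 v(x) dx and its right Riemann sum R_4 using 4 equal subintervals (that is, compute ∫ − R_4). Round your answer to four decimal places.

-105.2448

Exact integral: ∫_1^6.5 v(x) dx ≈ 265.833333.
R_4 = 371.078125.
Error ≈ 265.833333 − 371.078125 ≈ -105.2448.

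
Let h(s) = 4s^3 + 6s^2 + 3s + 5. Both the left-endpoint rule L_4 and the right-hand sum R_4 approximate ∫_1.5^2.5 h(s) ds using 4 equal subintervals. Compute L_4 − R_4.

L_4 = 60.3125.
R_4 = 79.3125.
L_4 − R_4 = -19.

-19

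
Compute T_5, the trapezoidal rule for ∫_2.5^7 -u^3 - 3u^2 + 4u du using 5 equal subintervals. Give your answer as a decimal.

Δu = (7 − 2.5)/5 = 0.9.
f(2.5) = -24.375, f(3.4) = -60.384, f(4.3) = -117.777, f(5.2) = -200.928, f(6.1) = -314.211, f(7) = -462.
T_5 = (Δu/2)·[f(u_0) + 2f(u_1) + ... + 2f(u_{4}) + f(u_5)].
Sum = -842.83875.

-842.83875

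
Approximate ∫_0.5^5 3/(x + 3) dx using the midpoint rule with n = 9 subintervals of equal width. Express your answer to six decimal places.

2.477982

Δx = (5 − 0.5)/9 = 0.5.
Midpoints: 0.75, 1.25, 1.75, 2.25, 2.75, 3.25, 3.75, 4.25, 4.75.
f(0.75) = 0.8, f(1.25) = 12/17, f(1.75) = 12/19, f(2.25) = 4/7, f(2.75) = 12/23, f(3.25) = 0.48, f(3.75) = 4/9, f(4.25) = 12/29, f(4.75) = 12/31.
Sum = Δx · [f(0.75) + f(1.25) + f(1.75) + ...].
Sum ≈ 2.477982.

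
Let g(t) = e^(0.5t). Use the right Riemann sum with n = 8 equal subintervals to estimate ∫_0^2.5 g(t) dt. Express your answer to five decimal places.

Δt = (2.5 − 0)/8 = 0.3125.
Right endpoints: 0.3125, 0.625, 0.9375, 1.25, 1.5625, 1.875, 2.1875, 2.5.
g(0.3125) ≈ 1.16912, g(0.625) ≈ 1.36684, g(0.9375) ≈ 1.59800, g(1.25) ≈ 1.86825, g(1.5625) ≈ 2.18420, g(1.875) ≈ 2.55359, g(2.1875) ≈ 2.98545, g(2.5) ≈ 3.49034.
Sum = Δt · [g(0.3125) + g(0.625) + g(0.9375) + ...].
Sum ≈ 5.37993.

5.37993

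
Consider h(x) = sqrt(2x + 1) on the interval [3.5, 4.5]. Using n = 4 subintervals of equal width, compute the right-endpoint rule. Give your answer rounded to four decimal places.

Δx = (4.5 − 3.5)/4 = 0.25.
Right endpoints: 3.75, 4, 4.25, 4.5.
h(3.75) ≈ 2.9155, h(4) ≈ 3.0000, h(4.25) ≈ 3.0822, h(4.5) ≈ 3.1623.
Sum = Δx · [h(3.75) + h(4) + h(4.25) + h(4.5)].
Sum ≈ 3.0400.

3.0400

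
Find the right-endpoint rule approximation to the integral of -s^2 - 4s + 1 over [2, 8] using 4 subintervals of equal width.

-347.25

Δs = (8 − 2)/4 = 1.5.
Right endpoints: 3.5, 5, 6.5, 8.
f(3.5) = -25.25, f(5) = -44, f(6.5) = -67.25, f(8) = -95.
Sum = Δs · [f(3.5) + f(5) + f(6.5) + f(8)].
Sum = -347.25.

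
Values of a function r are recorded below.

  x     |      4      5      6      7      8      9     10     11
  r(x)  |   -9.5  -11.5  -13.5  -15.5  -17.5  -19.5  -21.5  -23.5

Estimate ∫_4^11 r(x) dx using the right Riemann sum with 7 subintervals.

Δx = 1.
Sum = 1·[(-11.5) + (-13.5) + (-15.5) + (-17.5) + (-19.5) + (-21.5) + (-23.5)] = -122.5.

-122.5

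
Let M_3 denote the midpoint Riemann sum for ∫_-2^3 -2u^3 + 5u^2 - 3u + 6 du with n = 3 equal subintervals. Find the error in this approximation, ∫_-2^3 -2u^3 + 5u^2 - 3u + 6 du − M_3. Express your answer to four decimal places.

2.3148

Exact integral: ∫_-2^3 f(u) du ≈ 48.333333.
M_3 ≈ 46.018519.
Error ≈ 48.333333 − 46.018519 ≈ 2.3148.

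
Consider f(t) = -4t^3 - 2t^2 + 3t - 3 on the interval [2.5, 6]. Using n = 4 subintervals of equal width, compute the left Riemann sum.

Δt = (6 − 2.5)/4 = 0.875.
Left endpoints: 2.5, 3.375, 4.25, 5.125.
f(2.5) = -70.5, f(3.375) = -169.4296875, f(4.25) = -333.4375, f(5.125) = -578.6015625.
Sum = Δt · [f(2.5) + f(3.375) + f(4.25) + f(5.125)].
Sum = -1007.97265625.

-1007.97265625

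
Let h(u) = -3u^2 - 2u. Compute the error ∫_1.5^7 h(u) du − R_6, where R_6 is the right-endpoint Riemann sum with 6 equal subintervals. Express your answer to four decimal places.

Exact integral: ∫_1.5^7 h(u) du = -386.375.
R_6 ≈ -458.008681.
Error ≈ -386.375 − (-458.008681) ≈ 71.6337.

71.6337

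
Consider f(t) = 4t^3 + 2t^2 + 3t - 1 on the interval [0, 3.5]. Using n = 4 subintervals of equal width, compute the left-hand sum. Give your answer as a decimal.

113.44921875

Δt = (3.5 − 0)/4 = 0.875.
Left endpoints: 0, 0.875, 1.75, 2.625.
f(0) = -1, f(0.875) = 5.8359375, f(1.75) = 31.8125, f(2.625) = 93.0078125.
Sum = Δt · [f(0) + f(0.875) + f(1.75) + f(2.625)].
Sum = 113.44921875.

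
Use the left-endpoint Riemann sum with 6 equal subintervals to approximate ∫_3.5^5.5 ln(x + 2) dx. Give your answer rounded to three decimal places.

3.684

Δx = (5.5 − 3.5)/6 = 1/3.
Left endpoints: 3.5, 23/6, 25/6, 4.5, 29/6, 31/6.
f(3.5) ≈ 1.705, f(23/6) ≈ 1.764, f(25/6) ≈ 1.819, f(4.5) ≈ 1.872, f(29/6) ≈ 1.922, f(31/6) ≈ 1.969.
Sum = Δx · [f(3.5) + f(23/6) + f(25/6) + ...].
Sum ≈ 3.684.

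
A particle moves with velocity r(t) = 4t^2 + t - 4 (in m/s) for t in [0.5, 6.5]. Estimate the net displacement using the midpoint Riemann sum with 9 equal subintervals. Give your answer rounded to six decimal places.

Δt = (6.5 − 0.5)/9 = 2/3.
Midpoints: 5/6, 1.5, 13/6, 17/6, 3.5, 25/6, 29/6, 5.5, 37/6.
r(5/6) = -7/18, r(1.5) = 6.5, r(13/6) = 305/18, r(17/6) = 557/18, r(3.5) = 48.5, r(25/6) = 1253/18, r(29/6) = 1697/18, r(5.5) = 122.5, r(37/6) = 2777/18.
Sum = Δt · [r(5/6) + r(1.5) + r(13/6) + ...].
Sum ≈ 362.111111.

362.111111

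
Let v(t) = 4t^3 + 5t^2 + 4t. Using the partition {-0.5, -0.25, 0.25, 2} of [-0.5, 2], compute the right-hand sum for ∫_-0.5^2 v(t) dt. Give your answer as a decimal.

105.5

Subinterval widths: 0.25, 0.5, 1.75.
Right endpoints: -0.25, 0.25, 2.
v(-0.25) = -0.75, v(0.25) = 1.375, v(2) = 60.
Sum = Σ Δt_i · v(t_i).
Sum = 105.5.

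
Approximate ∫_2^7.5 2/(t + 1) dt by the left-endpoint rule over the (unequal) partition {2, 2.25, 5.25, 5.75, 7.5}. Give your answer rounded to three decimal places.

Subinterval widths: 0.25, 3, 0.5, 1.75.
Left endpoints: 2, 2.25, 5.25, 5.75.
f(2) = 2/3, f(2.25) = 8/13, f(5.25) = 0.32, f(5.75) = 8/27.
Sum = Σ Δt_i · f(t_i).
Sum ≈ 2.691.

2.691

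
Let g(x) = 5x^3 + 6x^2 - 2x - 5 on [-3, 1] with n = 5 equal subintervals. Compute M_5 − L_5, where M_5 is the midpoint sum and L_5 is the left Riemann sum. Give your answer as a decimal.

M_5 = -54.08.
L_5 = -93.44.
M_5 − L_5 = 39.36.

39.36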